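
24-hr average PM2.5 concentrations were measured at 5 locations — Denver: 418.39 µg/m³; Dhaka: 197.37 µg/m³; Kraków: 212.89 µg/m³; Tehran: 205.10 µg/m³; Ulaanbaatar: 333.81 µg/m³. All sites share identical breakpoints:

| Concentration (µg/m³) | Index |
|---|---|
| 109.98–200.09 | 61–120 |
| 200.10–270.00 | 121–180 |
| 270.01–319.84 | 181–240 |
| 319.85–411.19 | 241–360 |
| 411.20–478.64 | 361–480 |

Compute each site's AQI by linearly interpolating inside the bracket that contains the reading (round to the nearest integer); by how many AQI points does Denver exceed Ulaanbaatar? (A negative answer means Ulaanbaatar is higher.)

115

Denver 418.39: bracket 411.20–478.64 → index 361–480; slope 119/67.44, offset 7.19.
AQI = 361 + 119/67.44·7.19 ≈ 373.69 ⇒ 374.
Dhaka: 197.37 ∈ [109.98, 200.09] ↔ index [61, 120].
61 + (197.37−109.98)·(120−61)/(200.09−109.98) = 61 + 87.39·59/90.11 ≈ 118.22, so AQI = 118.
Kraków: 212.89 lies in 200.10–270.00, so I_lo=121, I_hi=180, C_lo=200.10, C_hi=270.00.
(180−121)/(270.00−200.10) × (212.89−200.10) + 121 = 59/69.90 × 12.79 + 121 ≈ 131.80 → 132.
Tehran: 205.10 ∈ [200.10, 270.00] ↔ index [121, 180].
121 + (205.10−200.10)·(180−121)/(270.00−200.10) = 121 + 5.00·59/69.90 ≈ 125.22, so AQI = 125.
Ulaanbaatar: 333.81 lies in 319.85–411.19, so I_lo=241, I_hi=360, C_lo=319.85, C_hi=411.19.
(360−241)/(411.19−319.85) × (333.81−319.85) + 241 = 119/91.34 × 13.96 + 241 ≈ 259.19 → 259.
AQIs: Denver=374, Dhaka=118, Kraków=132, Tehran=125, Ulaanbaatar=259. Denver (374) − Ulaanbaatar (259) = 115.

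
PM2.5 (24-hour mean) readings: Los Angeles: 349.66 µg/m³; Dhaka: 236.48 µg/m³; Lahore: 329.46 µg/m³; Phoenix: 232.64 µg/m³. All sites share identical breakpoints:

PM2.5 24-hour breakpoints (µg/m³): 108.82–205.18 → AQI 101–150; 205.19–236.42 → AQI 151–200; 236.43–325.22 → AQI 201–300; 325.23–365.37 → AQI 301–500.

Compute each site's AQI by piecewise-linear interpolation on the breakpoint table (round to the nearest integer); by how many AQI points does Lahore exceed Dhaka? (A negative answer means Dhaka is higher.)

121

Los Angeles 349.66: bracket 325.23–365.37 → index 301–500; slope 199/40.14, offset 24.43.
AQI = 301 + 199/40.14·24.43 ≈ 422.12 ⇒ 422.
Dhaka 236.48: bracket 236.43–325.22 → index 201–300; slope 99/88.79, offset 0.05.
AQI = 201 + 99/88.79·0.05 ≈ 201.06 ⇒ 201.
Lahore: 329.46 lies in 325.23–365.37, so I_lo=301, I_hi=500, C_lo=325.23, C_hi=365.37.
(500−301)/(365.37−325.23) × (329.46−325.23) + 301 = 199/40.14 × 4.23 + 301 ≈ 321.97 → 322.
Phoenix 232.64: bracket 205.19–236.42 → index 151–200; slope 49/31.23, offset 27.45.
AQI = 151 + 49/31.23·27.45 ≈ 194.07 ⇒ 194.
AQIs: Los Angeles=422, Dhaka=201, Lahore=322, Phoenix=194. Lahore (322) − Dhaka (201) = 121.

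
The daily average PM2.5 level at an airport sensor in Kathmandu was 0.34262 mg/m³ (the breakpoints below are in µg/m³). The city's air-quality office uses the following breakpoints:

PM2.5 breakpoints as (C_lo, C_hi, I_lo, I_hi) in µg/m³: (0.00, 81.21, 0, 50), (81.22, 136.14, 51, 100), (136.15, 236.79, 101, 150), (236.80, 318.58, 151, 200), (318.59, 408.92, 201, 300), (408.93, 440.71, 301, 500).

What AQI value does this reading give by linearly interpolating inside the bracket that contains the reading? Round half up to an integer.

Convert: 0.34262 mg/m³ = 342.62 µg/m³.
PM2.5: row 318.59–408.92 (AQI 201–300). (300−201)·(342.62−318.59)/(408.92−318.59) + 201 = 99·24.03/90.33 + 201 ≈ 227.34 → 227.
AQI 227 falls in the Very Unhealthy category.

227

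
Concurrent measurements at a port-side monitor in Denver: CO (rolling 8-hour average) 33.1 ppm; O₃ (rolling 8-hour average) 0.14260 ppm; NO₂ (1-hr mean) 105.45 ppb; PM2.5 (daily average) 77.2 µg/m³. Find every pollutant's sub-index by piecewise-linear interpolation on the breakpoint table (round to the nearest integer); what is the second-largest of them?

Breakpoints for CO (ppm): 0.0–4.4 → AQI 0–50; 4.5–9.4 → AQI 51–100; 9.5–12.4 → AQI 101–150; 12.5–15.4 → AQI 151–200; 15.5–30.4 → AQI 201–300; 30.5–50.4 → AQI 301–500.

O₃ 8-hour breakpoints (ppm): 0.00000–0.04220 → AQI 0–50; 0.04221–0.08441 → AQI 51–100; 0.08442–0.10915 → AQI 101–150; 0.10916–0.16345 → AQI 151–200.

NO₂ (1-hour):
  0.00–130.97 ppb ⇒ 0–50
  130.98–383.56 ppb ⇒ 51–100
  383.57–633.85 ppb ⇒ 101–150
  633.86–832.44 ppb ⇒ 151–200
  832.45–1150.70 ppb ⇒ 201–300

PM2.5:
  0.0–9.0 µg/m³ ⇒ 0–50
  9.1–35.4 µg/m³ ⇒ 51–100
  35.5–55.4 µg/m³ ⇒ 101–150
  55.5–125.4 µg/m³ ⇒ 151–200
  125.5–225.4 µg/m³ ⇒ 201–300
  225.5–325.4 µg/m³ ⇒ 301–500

181

CO: 33.1 lies in 30.5–50.4, so I_lo=301, I_hi=500, C_lo=30.5, C_hi=50.4.
(500−301)/(50.4−30.5) × (33.1−30.5) + 301 = 199/19.9 × 2.6 + 301 ≈ 327.00 → 327.
O₃: 0.14260 lies in 0.10916–0.16345, so I_lo=151, I_hi=200, C_lo=0.10916, C_hi=0.16345.
(200−151)/(0.16345−0.10916) × (0.14260−0.10916) + 151 = 49/0.05429 × 0.03344 + 151 ≈ 181.18 → 181.
NO₂ 105.45: bracket 0.00–130.97 → index 0–50; slope 50/130.97, offset 105.45.
AQI = 0 + 50/130.97·105.45 ≈ 40.26 ⇒ 40.
PM2.5: row 55.5–125.4 (AQI 151–200). (200−151)·(77.2−55.5)/(125.4−55.5) + 151 = 49·21.7/69.9 + 151 ≈ 166.21 → 166.
Sub-indices: CO→327, O₃→181, NO₂→40, PM2.5→166. Ranked high→low: 327, 181, 166, 40. Second-highest sub-index = 181.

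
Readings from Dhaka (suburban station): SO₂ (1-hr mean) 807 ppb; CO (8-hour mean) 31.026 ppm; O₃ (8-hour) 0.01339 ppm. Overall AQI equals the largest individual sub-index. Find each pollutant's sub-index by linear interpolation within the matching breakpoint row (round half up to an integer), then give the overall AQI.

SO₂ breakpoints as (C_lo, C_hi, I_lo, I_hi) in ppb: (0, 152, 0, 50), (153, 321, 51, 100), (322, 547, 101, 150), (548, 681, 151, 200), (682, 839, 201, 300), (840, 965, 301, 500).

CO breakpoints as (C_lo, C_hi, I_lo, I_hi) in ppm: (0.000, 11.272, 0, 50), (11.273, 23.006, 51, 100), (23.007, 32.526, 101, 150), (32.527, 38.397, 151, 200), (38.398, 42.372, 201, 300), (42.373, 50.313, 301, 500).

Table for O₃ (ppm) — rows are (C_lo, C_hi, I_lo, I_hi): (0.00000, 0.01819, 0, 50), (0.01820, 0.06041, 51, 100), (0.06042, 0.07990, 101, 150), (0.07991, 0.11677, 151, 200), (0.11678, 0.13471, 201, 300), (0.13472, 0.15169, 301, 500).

280

SO₂: 807 lies in 682–839, so I_lo=201, I_hi=300, C_lo=682, C_hi=839.
(300−201)/(839−682) × (807−682) + 201 = 99/157 × 125 + 201 ≈ 279.82 → 280.
CO: row 23.007–32.526 (AQI 101–150). (150−101)·(31.026−23.007)/(32.526−23.007) + 101 = 49·8.019/9.519 + 101 ≈ 142.28 → 142.
O₃: 0.01339 ∈ [0.00000, 0.01819] ↔ index [0, 50].
0 + (0.01339−0.00000)·(50−0)/(0.01819−0.00000) = 0 + 0.01339·50/0.01819 ≈ 36.81, so AQI = 37.
Sub-indices: SO₂→280, CO→142, O₃→37. Overall AQI = max = 280; dominant pollutant is SO₂.
AQI 280: Very Unhealthy.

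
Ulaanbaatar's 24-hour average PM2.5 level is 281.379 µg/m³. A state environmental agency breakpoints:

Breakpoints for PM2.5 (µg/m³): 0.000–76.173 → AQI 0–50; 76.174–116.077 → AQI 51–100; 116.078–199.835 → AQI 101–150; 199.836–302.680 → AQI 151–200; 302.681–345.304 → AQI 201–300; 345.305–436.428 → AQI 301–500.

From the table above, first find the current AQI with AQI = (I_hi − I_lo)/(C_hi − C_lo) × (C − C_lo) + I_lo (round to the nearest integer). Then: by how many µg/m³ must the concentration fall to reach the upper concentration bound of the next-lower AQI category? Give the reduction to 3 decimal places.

81.544

PM2.5: 281.379 lies in 199.836–302.680, so I_lo=151, I_hi=200, C_lo=199.836, C_hi=302.680.
(200−151)/(302.680−199.836) × (281.379−199.836) + 151 = 49/102.844 × 81.543 + 151 ≈ 189.85 → 190.
Current AQI 190 is in the Unhealthy range (151–200). The next-lower category tops out at AQI 150, whose upper concentration bound is 199.835 µg/m³.
Reduction needed = 281.379 − 199.835 = 81.544 µg/m³.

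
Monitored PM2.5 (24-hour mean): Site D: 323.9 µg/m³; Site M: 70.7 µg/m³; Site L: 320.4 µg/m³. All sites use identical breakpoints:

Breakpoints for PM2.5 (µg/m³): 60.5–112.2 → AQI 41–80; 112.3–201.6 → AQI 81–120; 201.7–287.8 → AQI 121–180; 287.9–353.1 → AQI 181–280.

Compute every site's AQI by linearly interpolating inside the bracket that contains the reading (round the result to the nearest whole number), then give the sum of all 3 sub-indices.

Site D: 323.9 lies in 287.9–353.1, so I_lo=181, I_hi=280, C_lo=287.9, C_hi=353.1.
(280−181)/(353.1−287.9) × (323.9−287.9) + 181 = 99/65.2 × 36.0 + 181 ≈ 235.66 → 236.
Site M: 70.7 ∈ [60.5, 112.2] ↔ index [41, 80].
41 + (70.7−60.5)·(80−41)/(112.2−60.5) = 41 + 10.2·39/51.7 ≈ 48.69, so AQI = 49.
Site L: row 287.9–353.1 (AQI 181–280). (280−181)·(320.4−287.9)/(353.1−287.9) + 181 = 99·32.5/65.2 + 181 ≈ 230.35 → 230.
AQIs: Site D=236, Site M=49, Site L=230. Sum = 236 + 49 + 230 = 515.

515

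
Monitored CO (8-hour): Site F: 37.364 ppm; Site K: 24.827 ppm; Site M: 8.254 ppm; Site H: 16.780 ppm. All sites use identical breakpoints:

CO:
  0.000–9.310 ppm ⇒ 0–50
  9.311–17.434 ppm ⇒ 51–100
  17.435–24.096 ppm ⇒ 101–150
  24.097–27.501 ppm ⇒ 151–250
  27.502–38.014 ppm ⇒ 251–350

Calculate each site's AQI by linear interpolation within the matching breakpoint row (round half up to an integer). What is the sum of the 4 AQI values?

Site F: row 27.502–38.014 (AQI 251–350). (350−251)·(37.364−27.502)/(38.014−27.502) + 251 = 99·9.862/10.512 + 251 ≈ 343.88 → 344.
Site K: row 24.097–27.501 (AQI 151–250). (250−151)·(24.827−24.097)/(27.501−24.097) + 151 = 99·0.730/3.404 + 151 ≈ 172.23 → 172.
Site M: 8.254 ∈ [0.000, 9.310] ↔ index [0, 50].
0 + (8.254−0.000)·(50−0)/(9.310−0.000) = 0 + 8.254·50/9.310 ≈ 44.33, so AQI = 44.
Site H: row 9.311–17.434 (AQI 51–100). (100−51)·(16.780−9.311)/(17.434−9.311) + 51 = 49·7.469/8.123 + 51 ≈ 96.05 → 96.
AQIs: Site F=344, Site K=172, Site M=44, Site H=96. Sum = 344 + 172 + 44 + 96 = 656.

656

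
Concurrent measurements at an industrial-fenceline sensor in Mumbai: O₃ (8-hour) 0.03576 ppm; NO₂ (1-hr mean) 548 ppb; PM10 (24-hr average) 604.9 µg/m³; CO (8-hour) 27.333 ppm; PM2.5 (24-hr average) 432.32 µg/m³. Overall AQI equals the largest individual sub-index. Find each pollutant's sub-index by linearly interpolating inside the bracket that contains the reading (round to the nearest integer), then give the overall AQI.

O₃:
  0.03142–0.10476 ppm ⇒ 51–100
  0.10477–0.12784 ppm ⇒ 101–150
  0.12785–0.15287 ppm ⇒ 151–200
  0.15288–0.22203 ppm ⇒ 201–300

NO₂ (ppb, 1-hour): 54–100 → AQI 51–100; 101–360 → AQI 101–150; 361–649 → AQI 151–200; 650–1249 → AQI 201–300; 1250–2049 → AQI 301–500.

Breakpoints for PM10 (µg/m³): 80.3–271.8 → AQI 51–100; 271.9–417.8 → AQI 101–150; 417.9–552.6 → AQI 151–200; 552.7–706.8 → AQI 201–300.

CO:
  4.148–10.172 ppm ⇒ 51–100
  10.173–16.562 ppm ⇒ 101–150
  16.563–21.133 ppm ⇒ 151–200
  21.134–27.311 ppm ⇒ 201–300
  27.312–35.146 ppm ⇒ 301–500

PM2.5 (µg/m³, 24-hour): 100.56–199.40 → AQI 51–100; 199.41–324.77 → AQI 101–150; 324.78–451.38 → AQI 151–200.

O₃: 0.03576 ∈ [0.03142, 0.10476] ↔ index [51, 100].
51 + (0.03576−0.03142)·(100−51)/(0.10476−0.03142) = 51 + 0.00434·49/0.07334 ≈ 53.90, so AQI = 54.
NO₂: row 361–649 (AQI 151–200). (200−151)·(548−361)/(649−361) + 151 = 49·187/288 + 151 ≈ 182.82 → 183.
PM10 604.9: bracket 552.7–706.8 → index 201–300; slope 99/154.1, offset 52.2.
AQI = 201 + 99/154.1·52.2 ≈ 234.54 ⇒ 235.
CO: row 27.312–35.146 (AQI 301–500). (500−301)·(27.333−27.312)/(35.146−27.312) + 301 = 199·0.021/7.834 + 301 ≈ 301.53 → 302.
PM2.5: 432.32 lies in 324.78–451.38, so I_lo=151, I_hi=200, C_lo=324.78, C_hi=451.38.
(200−151)/(451.38−324.78) × (432.32−324.78) + 151 = 49/126.60 × 107.54 + 151 ≈ 192.62 → 193.
Sub-indices: O₃→54, NO₂→183, PM10→235, CO→302, PM2.5→193. Overall AQI = max = 302; dominant pollutant is CO.

302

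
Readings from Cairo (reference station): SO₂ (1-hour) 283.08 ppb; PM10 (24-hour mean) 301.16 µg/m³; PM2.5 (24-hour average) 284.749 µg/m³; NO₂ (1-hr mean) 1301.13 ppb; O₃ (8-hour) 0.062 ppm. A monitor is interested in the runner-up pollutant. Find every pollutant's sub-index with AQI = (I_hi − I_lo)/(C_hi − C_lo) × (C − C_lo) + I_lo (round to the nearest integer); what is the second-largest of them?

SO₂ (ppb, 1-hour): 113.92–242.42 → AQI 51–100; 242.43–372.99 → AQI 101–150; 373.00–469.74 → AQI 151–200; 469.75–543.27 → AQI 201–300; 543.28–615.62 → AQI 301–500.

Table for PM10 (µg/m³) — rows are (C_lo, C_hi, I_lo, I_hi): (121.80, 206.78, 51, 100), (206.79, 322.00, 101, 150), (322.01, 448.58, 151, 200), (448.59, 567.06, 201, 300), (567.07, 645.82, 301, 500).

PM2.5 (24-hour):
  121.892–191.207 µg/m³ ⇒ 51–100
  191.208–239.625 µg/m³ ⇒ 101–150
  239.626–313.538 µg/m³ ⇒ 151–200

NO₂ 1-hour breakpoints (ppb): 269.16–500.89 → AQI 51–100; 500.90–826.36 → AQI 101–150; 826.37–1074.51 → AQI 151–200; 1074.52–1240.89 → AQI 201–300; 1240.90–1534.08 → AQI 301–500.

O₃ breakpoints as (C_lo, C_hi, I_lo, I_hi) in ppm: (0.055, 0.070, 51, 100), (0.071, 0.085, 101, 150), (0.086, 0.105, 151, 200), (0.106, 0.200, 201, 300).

181

SO₂: row 242.43–372.99 (AQI 101–150). (150−101)·(283.08−242.43)/(372.99−242.43) + 101 = 49·40.65/130.56 + 101 ≈ 116.26 → 116.
PM10: 301.16 ∈ [206.79, 322.00] ↔ index [101, 150].
101 + (301.16−206.79)·(150−101)/(322.00−206.79) = 101 + 94.37·49/115.21 ≈ 141.14, so AQI = 141.
PM2.5 284.749: bracket 239.626–313.538 → index 151–200; slope 49/73.912, offset 45.123.
AQI = 151 + 49/73.912·45.123 ≈ 180.91 ⇒ 181.
NO₂: row 1240.90–1534.08 (AQI 301–500). (500−301)·(1301.13−1240.90)/(1534.08−1240.90) + 301 = 199·60.23/293.18 + 301 ≈ 341.88 → 342.
O₃: row 0.055–0.070 (AQI 51–100). (100−51)·(0.062−0.055)/(0.070−0.055) + 51 = 49·0.007/0.015 + 51 ≈ 73.87 → 74.
Sub-indices: SO₂→116, PM10→141, PM2.5→181, NO₂→342, O₃→74. Ranked high→low: 342, 181, 141, 116, 74. Second-highest sub-index = 181.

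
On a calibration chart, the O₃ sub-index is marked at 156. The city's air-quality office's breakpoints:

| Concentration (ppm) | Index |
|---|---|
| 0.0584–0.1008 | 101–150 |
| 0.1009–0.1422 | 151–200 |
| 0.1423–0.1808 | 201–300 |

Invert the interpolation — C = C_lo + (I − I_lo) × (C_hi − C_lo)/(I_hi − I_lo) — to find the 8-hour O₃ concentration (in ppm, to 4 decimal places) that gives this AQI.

AQI 156 lies in the 151–200 band, which corresponds to 0.1009–0.1422 ppm.
C = 0.1009 + (156−151)×(0.1422−0.1009)/(200−151) = 0.1009 + 5×0.0413/49 ≈ 0.105114 ppm → 0.1051 ppm to 4 dp.

0.1051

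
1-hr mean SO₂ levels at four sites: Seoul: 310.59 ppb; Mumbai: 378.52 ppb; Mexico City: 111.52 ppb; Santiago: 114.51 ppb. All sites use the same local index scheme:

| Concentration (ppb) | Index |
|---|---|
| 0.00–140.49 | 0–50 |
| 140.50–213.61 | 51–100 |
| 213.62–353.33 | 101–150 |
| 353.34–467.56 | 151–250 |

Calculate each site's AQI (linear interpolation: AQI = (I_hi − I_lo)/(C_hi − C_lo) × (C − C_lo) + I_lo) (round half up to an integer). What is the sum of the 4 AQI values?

389

Seoul: 310.59 lies in 213.62–353.33, so I_lo=101, I_hi=150, C_lo=213.62, C_hi=353.33.
(150−101)/(353.33−213.62) × (310.59−213.62) + 101 = 49/139.71 × 96.97 + 101 ≈ 135.01 → 135.
Mumbai: 378.52 ∈ [353.34, 467.56] ↔ index [151, 250].
151 + (378.52−353.34)·(250−151)/(467.56−353.34) = 151 + 25.18·99/114.22 ≈ 172.82, so AQI = 173.
Mexico City: 111.52 ∈ [0.00, 140.49] ↔ index [0, 50].
0 + (111.52−0.00)·(50−0)/(140.49−0.00) = 0 + 111.52·50/140.49 ≈ 39.69, so AQI = 40.
Santiago: 114.51 ∈ [0.00, 140.49] ↔ index [0, 50].
0 + (114.51−0.00)·(50−0)/(140.49−0.00) = 0 + 114.51·50/140.49 ≈ 40.75, so AQI = 41.
AQIs: Seoul=135, Mumbai=173, Mexico City=40, Santiago=41. Sum = 135 + 173 + 40 + 41 = 389.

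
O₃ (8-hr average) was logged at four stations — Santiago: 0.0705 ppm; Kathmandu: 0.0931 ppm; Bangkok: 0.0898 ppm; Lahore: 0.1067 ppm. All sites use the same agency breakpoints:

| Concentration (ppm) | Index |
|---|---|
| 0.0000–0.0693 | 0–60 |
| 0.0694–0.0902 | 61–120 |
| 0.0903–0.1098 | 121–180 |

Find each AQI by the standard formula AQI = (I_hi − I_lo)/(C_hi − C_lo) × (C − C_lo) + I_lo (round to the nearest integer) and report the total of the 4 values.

483

Santiago: 0.0705 ∈ [0.0694, 0.0902] ↔ index [61, 120].
61 + (0.0705−0.0694)·(120−61)/(0.0902−0.0694) = 61 + 0.0011·59/0.0208 ≈ 64.12, so AQI = 64.
Kathmandu 0.0931: bracket 0.0903–0.1098 → index 121–180; slope 59/0.0195, offset 0.0028.
AQI = 121 + 59/0.0195·0.0028 ≈ 129.47 ⇒ 129.
Bangkok: 0.0898 ∈ [0.0694, 0.0902] ↔ index [61, 120].
61 + (0.0898−0.0694)·(120−61)/(0.0902−0.0694) = 61 + 0.0204·59/0.0208 ≈ 118.87, so AQI = 119.
Lahore: 0.1067 lies in 0.0903–0.1098, so I_lo=121, I_hi=180, C_lo=0.0903, C_hi=0.1098.
(180−121)/(0.1098−0.0903) × (0.1067−0.0903) + 121 = 59/0.0195 × 0.0164 + 121 ≈ 170.62 → 171.
AQIs: Santiago=64, Kathmandu=129, Bangkok=119, Lahore=171. Sum = 64 + 129 + 119 + 171 = 483.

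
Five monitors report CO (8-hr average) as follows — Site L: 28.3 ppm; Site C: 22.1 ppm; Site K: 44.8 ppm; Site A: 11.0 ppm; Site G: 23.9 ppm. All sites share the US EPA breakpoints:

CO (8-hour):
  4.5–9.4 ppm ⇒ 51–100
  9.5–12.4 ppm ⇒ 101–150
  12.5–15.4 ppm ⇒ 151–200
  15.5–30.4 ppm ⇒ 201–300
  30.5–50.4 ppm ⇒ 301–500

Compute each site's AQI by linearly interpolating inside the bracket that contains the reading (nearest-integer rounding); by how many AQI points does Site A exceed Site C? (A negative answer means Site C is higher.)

Site L: 28.3 ∈ [15.5, 30.4] ↔ index [201, 300].
201 + (28.3−15.5)·(300−201)/(30.4−15.5) = 201 + 12.8·99/14.9 ≈ 286.05, so AQI = 286.
Site C 22.1: bracket 15.5–30.4 → index 201–300; slope 99/14.9, offset 6.6.
AQI = 201 + 99/14.9·6.6 ≈ 244.85 ⇒ 245.
Site K: 44.8 ∈ [30.5, 50.4] ↔ index [301, 500].
301 + (44.8−30.5)·(500−301)/(50.4−30.5) = 301 + 14.3·199/19.9 ≈ 444.00, so AQI = 444.
Site A: 11.0 lies in 9.5–12.4, so I_lo=101, I_hi=150, C_lo=9.5, C_hi=12.4.
(150−101)/(12.4−9.5) × (11.0−9.5) + 101 = 49/2.9 × 1.5 + 101 ≈ 126.34 → 126.
Site G: 23.9 lies in 15.5–30.4, so I_lo=201, I_hi=300, C_lo=15.5, C_hi=30.4.
(300−201)/(30.4−15.5) × (23.9−15.5) + 201 = 99/14.9 × 8.4 + 201 ≈ 256.81 → 257.
AQIs: Site L=286, Site C=245, Site K=444, Site A=126, Site G=257. Site A (126) − Site C (245) = -119.

-119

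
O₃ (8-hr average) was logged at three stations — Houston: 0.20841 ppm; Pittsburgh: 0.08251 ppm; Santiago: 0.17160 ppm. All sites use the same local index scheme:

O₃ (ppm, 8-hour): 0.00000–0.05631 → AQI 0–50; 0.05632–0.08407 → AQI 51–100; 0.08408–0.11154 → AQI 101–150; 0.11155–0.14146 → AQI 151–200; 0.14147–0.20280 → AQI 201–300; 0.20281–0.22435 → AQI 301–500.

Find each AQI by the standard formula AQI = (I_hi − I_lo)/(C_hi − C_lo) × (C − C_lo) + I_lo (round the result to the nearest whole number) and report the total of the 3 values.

Houston 0.20841: bracket 0.20281–0.22435 → index 301–500; slope 199/0.02154, offset 0.00560.
AQI = 301 + 199/0.02154·0.00560 ≈ 352.74 ⇒ 353.
Pittsburgh: 0.08251 lies in 0.05632–0.08407, so I_lo=51, I_hi=100, C_lo=0.05632, C_hi=0.08407.
(100−51)/(0.08407−0.05632) × (0.08251−0.05632) + 51 = 49/0.02775 × 0.02619 + 51 ≈ 97.25 → 97.
Santiago: row 0.14147–0.20280 (AQI 201–300). (300−201)·(0.17160−0.14147)/(0.20280−0.14147) + 201 = 99·0.03013/0.06133 + 201 ≈ 249.64 → 250.
AQIs: Houston=353, Pittsburgh=97, Santiago=250. Sum = 353 + 97 + 250 = 700.

700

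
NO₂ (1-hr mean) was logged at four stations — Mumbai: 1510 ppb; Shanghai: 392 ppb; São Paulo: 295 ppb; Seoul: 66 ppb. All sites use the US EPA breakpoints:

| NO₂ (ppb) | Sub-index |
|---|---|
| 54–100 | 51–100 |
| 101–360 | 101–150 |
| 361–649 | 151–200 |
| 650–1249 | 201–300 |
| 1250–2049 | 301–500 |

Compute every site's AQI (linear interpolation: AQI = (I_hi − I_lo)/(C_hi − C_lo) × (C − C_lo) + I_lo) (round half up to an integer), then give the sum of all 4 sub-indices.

Mumbai: row 1250–2049 (AQI 301–500). (500−301)·(1510−1250)/(2049−1250) + 301 = 199·260/799 + 301 ≈ 365.76 → 366.
Shanghai: 392 ∈ [361, 649] ↔ index [151, 200].
151 + (392−361)·(200−151)/(649−361) = 151 + 31·49/288 ≈ 156.27, so AQI = 156.
São Paulo 295: bracket 101–360 → index 101–150; slope 49/259, offset 194.
AQI = 101 + 49/259·194 ≈ 137.70 ⇒ 138.
Seoul 66: bracket 54–100 → index 51–100; slope 49/46, offset 12.
AQI = 51 + 49/46·12 ≈ 63.78 ⇒ 64.
AQIs: Mumbai=366, Shanghai=156, São Paulo=138, Seoul=64. Sum = 366 + 156 + 138 + 64 = 724.

724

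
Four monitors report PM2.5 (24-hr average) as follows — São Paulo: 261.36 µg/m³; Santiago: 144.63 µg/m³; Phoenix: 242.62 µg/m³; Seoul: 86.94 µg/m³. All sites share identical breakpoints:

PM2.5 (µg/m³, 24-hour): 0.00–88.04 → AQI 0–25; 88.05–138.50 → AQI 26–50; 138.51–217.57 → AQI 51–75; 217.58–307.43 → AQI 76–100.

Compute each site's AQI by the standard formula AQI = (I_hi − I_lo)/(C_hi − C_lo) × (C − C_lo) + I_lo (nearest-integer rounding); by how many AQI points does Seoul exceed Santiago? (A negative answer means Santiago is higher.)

São Paulo: 261.36 ∈ [217.58, 307.43] ↔ index [76, 100].
76 + (261.36−217.58)·(100−76)/(307.43−217.58) = 76 + 43.78·24/89.85 ≈ 87.69, so AQI = 88.
Santiago 144.63: bracket 138.51–217.57 → index 51–75; slope 24/79.06, offset 6.12.
AQI = 51 + 24/79.06·6.12 ≈ 52.86 ⇒ 53.
Phoenix: 242.62 lies in 217.58–307.43, so I_lo=76, I_hi=100, C_lo=217.58, C_hi=307.43.
(100−76)/(307.43−217.58) × (242.62−217.58) + 76 = 24/89.85 × 25.04 + 76 ≈ 82.69 → 83.
Seoul: 86.94 ∈ [0.00, 88.04] ↔ index [0, 25].
0 + (86.94−0.00)·(25−0)/(88.04−0.00) = 0 + 86.94·25/88.04 ≈ 24.69, so AQI = 25.
AQIs: São Paulo=88, Santiago=53, Phoenix=83, Seoul=25. Seoul (25) − Santiago (53) = -28.

-28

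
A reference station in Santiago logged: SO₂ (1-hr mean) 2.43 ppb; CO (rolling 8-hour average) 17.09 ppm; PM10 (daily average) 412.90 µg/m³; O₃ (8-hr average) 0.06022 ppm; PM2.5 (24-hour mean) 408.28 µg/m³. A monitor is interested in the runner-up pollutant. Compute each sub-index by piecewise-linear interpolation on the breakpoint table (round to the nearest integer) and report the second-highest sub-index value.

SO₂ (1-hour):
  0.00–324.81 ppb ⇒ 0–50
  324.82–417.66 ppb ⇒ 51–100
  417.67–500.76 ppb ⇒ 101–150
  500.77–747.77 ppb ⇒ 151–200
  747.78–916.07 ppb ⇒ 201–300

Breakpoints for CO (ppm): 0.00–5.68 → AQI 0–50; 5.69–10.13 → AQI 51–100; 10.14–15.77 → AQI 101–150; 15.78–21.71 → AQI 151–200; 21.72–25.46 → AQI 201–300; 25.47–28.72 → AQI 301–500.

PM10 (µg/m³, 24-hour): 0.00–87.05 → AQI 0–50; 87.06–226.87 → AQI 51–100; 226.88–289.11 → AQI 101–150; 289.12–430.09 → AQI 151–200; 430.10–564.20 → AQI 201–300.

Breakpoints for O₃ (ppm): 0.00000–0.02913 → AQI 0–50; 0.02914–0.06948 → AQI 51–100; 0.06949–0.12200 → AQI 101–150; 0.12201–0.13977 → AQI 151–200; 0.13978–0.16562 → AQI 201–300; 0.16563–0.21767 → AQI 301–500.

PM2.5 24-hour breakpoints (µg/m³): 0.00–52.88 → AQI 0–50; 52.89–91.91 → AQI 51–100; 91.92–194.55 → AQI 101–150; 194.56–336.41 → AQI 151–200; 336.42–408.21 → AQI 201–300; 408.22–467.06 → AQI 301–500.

SO₂: 2.43 lies in 0.00–324.81, so I_lo=0, I_hi=50, C_lo=0.00, C_hi=324.81.
(50−0)/(324.81−0.00) × (2.43−0.00) + 0 = 50/324.81 × 2.43 + 0 ≈ 0.37 → 0.
CO: 17.09 ∈ [15.78, 21.71] ↔ index [151, 200].
151 + (17.09−15.78)·(200−151)/(21.71−15.78) = 151 + 1.31·49/5.93 ≈ 161.82, so AQI = 162.
PM10: row 289.12–430.09 (AQI 151–200). (200−151)·(412.90−289.12)/(430.09−289.12) + 151 = 49·123.78/140.97 + 151 ≈ 194.02 → 194.
O₃ 0.06022: bracket 0.02914–0.06948 → index 51–100; slope 49/0.04034, offset 0.03108.
AQI = 51 + 49/0.04034·0.03108 ≈ 88.75 ⇒ 89.
PM2.5: row 408.22–467.06 (AQI 301–500). (500−301)·(408.28−408.22)/(467.06−408.22) + 301 = 199·0.06/58.84 + 301 ≈ 301.20 → 301.
Sub-indices: SO₂→0, CO→162, PM10→194, O₃→89, PM2.5→301. Ranked high→low: 301, 194, 162, 89, 0. Second-highest sub-index = 194.

194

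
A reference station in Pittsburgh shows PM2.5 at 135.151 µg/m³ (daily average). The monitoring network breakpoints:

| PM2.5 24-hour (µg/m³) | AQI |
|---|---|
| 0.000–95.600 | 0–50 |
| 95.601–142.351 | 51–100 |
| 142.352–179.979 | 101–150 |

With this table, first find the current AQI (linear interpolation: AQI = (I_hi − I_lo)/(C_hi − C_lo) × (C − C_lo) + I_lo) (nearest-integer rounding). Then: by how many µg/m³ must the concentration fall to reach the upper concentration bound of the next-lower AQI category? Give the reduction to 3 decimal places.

39.551

PM2.5: row 95.601–142.351 (AQI 51–100). (100−51)·(135.151−95.601)/(142.351−95.601) + 51 = 49·39.550/46.750 + 51 ≈ 92.45 → 92.
Current AQI 92 is in the Moderate range (51–100). The next-lower category tops out at AQI 50, whose upper concentration bound is 95.600 µg/m³.
Reduction needed = 135.151 − 95.600 = 39.551 µg/m³.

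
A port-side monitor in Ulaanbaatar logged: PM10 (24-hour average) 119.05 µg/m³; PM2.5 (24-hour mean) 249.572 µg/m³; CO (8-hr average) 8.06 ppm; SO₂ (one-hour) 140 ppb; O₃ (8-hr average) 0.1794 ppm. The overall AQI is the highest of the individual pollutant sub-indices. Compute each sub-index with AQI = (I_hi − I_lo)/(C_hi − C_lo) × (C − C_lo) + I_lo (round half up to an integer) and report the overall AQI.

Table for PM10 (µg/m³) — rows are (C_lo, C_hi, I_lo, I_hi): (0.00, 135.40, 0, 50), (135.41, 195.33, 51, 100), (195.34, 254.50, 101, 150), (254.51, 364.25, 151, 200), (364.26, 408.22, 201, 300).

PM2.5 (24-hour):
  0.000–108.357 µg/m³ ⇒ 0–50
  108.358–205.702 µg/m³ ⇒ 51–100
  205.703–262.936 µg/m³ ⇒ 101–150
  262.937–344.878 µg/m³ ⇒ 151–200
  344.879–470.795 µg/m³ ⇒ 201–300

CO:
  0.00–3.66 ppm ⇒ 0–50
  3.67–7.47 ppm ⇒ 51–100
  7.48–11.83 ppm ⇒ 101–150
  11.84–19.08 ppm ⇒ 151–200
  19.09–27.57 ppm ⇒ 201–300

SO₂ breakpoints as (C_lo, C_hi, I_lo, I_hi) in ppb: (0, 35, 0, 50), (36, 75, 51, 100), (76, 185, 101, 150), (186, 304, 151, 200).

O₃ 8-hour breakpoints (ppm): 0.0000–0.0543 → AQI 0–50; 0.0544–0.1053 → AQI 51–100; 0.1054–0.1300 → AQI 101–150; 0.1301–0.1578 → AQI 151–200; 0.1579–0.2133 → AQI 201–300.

PM10: 119.05 lies in 0.00–135.40, so I_lo=0, I_hi=50, C_lo=0.00, C_hi=135.40.
(50−0)/(135.40−0.00) × (119.05−0.00) + 0 = 50/135.40 × 119.05 + 0 ≈ 43.96 → 44.
PM2.5: 249.572 ∈ [205.703, 262.936] ↔ index [101, 150].
101 + (249.572−205.703)·(150−101)/(262.936−205.703) = 101 + 43.869·49/57.233 ≈ 138.56, so AQI = 139.
CO: row 7.48–11.83 (AQI 101–150). (150−101)·(8.06−7.48)/(11.83−7.48) + 101 = 49·0.58/4.35 + 101 ≈ 107.53 → 108.
SO₂: row 76–185 (AQI 101–150). (150−101)·(140−76)/(185−76) + 101 = 49·64/109 + 101 ≈ 129.77 → 130.
O₃: 0.1794 lies in 0.1579–0.2133, so I_lo=201, I_hi=300, C_lo=0.1579, C_hi=0.2133.
(300−201)/(0.2133−0.1579) × (0.1794−0.1579) + 201 = 99/0.0554 × 0.0215 + 201 ≈ 239.42 → 239.
Sub-indices: PM10→44, PM2.5→139, CO→108, SO₂→130, O₃→239. Overall AQI = max = 239; dominant pollutant is O₃.
AQI 239: Very Unhealthy.

239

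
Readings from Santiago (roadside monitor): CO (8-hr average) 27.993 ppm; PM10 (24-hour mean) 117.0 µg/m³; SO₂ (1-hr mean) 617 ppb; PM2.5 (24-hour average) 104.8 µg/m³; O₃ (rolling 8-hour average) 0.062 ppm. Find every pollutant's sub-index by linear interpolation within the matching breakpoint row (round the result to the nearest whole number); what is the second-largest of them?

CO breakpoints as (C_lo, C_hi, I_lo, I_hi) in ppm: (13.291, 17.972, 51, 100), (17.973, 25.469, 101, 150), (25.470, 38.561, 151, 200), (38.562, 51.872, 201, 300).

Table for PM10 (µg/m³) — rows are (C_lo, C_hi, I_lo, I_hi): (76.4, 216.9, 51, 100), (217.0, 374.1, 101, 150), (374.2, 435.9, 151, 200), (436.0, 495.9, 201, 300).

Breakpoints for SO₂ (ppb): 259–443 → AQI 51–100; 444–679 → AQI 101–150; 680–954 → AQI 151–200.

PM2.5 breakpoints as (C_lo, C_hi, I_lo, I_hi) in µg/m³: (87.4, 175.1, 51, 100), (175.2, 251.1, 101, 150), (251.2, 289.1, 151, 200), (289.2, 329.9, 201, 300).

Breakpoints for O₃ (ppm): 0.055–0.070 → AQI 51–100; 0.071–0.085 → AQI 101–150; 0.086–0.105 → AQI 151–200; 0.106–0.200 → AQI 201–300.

137

CO: 27.993 ∈ [25.470, 38.561] ↔ index [151, 200].
151 + (27.993−25.470)·(200−151)/(38.561−25.470) = 151 + 2.523·49/13.091 ≈ 160.44, so AQI = 160.
PM10: 117.0 lies in 76.4–216.9, so I_lo=51, I_hi=100, C_lo=76.4, C_hi=216.9.
(100−51)/(216.9−76.4) × (117.0−76.4) + 51 = 49/140.5 × 40.6 + 51 ≈ 65.16 → 65.
SO₂: row 444–679 (AQI 101–150). (150−101)·(617−444)/(679−444) + 101 = 49·173/235 + 101 ≈ 137.07 → 137.
PM2.5: 104.8 lies in 87.4–175.1, so I_lo=51, I_hi=100, C_lo=87.4, C_hi=175.1.
(100−51)/(175.1−87.4) × (104.8−87.4) + 51 = 49/87.7 × 17.4 + 51 ≈ 60.72 → 61.
O₃: 0.062 lies in 0.055–0.070, so I_lo=51, I_hi=100, C_lo=0.055, C_hi=0.070.
(100−51)/(0.070−0.055) × (0.062−0.055) + 51 = 49/0.015 × 0.007 + 51 ≈ 73.87 → 74.
Sub-indices: CO→160, PM10→65, SO₂→137, PM2.5→61, O₃→74. Ranked high→low: 160, 137, 74, 65, 61. Second-highest sub-index = 137.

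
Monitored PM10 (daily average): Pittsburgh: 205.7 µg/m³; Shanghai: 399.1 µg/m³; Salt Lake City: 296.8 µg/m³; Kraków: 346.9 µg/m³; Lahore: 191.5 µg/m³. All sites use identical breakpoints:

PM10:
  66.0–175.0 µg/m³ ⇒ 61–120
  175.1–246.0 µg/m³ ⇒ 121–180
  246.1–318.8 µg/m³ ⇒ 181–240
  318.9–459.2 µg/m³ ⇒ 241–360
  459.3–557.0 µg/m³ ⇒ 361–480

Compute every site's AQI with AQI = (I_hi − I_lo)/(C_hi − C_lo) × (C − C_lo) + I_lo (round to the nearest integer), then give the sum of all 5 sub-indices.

1077

Pittsburgh: 205.7 ∈ [175.1, 246.0] ↔ index [121, 180].
121 + (205.7−175.1)·(180−121)/(246.0−175.1) = 121 + 30.6·59/70.9 ≈ 146.46, so AQI = 146.
Shanghai: 399.1 lies in 318.9–459.2, so I_lo=241, I_hi=360, C_lo=318.9, C_hi=459.2.
(360−241)/(459.2−318.9) × (399.1−318.9) + 241 = 119/140.3 × 80.2 + 241 ≈ 309.02 → 309.
Salt Lake City: row 246.1–318.8 (AQI 181–240). (240−181)·(296.8−246.1)/(318.8−246.1) + 181 = 59·50.7/72.7 + 181 ≈ 222.15 → 222.
Kraków: 346.9 lies in 318.9–459.2, so I_lo=241, I_hi=360, C_lo=318.9, C_hi=459.2.
(360−241)/(459.2−318.9) × (346.9−318.9) + 241 = 119/140.3 × 28.0 + 241 ≈ 264.75 → 265.
Lahore: row 175.1–246.0 (AQI 121–180). (180−121)·(191.5−175.1)/(246.0−175.1) + 121 = 59·16.4/70.9 + 121 ≈ 134.65 → 135.
AQIs: Pittsburgh=146, Shanghai=309, Salt Lake City=222, Kraków=265, Lahore=135. Sum = 146 + 309 + 222 + 265 + 135 = 1077.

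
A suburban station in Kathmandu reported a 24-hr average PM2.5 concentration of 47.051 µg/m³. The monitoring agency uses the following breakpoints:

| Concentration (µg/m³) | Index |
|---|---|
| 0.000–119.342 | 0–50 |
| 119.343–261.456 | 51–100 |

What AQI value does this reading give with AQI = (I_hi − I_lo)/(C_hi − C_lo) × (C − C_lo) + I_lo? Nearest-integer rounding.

PM2.5: 47.051 ∈ [0.000, 119.342] ↔ index [0, 50].
0 + (47.051−0.000)·(50−0)/(119.342−0.000) = 0 + 47.051·50/119.342 ≈ 19.71, so AQI = 20.

20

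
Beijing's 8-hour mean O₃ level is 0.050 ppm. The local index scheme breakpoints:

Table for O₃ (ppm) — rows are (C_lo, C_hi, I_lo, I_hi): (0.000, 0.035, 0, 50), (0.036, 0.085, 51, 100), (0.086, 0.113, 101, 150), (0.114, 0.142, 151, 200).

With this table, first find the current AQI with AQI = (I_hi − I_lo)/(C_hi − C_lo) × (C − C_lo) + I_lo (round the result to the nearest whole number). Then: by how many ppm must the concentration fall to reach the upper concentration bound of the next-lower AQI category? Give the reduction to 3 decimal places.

0.015

O₃ 0.050: bracket 0.036–0.085 → index 51–100; slope 49/0.049, offset 0.014.
AQI = 51 + 49/0.049·0.014 ≈ 65.00 ⇒ 65.
Current AQI 65 is in the Moderate range (51–100). The next-lower category tops out at AQI 50, whose upper concentration bound is 0.035 ppm.
Reduction needed = 0.050 − 0.035 = 0.015 ppm.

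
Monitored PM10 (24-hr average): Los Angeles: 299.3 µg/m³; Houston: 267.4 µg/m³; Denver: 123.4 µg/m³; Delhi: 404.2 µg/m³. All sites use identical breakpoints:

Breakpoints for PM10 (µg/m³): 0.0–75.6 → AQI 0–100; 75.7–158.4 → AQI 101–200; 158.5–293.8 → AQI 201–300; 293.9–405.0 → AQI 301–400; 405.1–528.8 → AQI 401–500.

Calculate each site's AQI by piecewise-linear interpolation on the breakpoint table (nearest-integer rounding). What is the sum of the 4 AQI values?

Los Angeles: 299.3 ∈ [293.9, 405.0] ↔ index [301, 400].
301 + (299.3−293.9)·(400−301)/(405.0−293.9) = 301 + 5.4·99/111.1 ≈ 305.81, so AQI = 306.
Houston 267.4: bracket 158.5–293.8 → index 201–300; slope 99/135.3, offset 108.9.
AQI = 201 + 99/135.3·108.9 ≈ 280.68 ⇒ 281.
Denver: 123.4 lies in 75.7–158.4, so I_lo=101, I_hi=200, C_lo=75.7, C_hi=158.4.
(200−101)/(158.4−75.7) × (123.4−75.7) + 101 = 99/82.7 × 47.7 + 101 ≈ 158.10 → 158.
Delhi 404.2: bracket 293.9–405.0 → index 301–400; slope 99/111.1, offset 110.3.
AQI = 301 + 99/111.1·110.3 ≈ 399.29 ⇒ 399.
AQIs: Los Angeles=306, Houston=281, Denver=158, Delhi=399. Sum = 306 + 281 + 158 + 399 = 1144.

1144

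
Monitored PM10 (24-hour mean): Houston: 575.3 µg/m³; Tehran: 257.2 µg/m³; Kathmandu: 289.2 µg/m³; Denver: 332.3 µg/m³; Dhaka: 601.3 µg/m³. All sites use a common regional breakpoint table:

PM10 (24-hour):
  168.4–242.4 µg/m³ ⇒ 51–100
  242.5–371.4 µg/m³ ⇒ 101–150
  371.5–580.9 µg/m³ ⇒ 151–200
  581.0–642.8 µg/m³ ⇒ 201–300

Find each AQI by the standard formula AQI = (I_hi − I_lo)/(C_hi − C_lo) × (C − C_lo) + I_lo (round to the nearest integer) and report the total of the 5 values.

794

Houston 575.3: bracket 371.5–580.9 → index 151–200; slope 49/209.4, offset 203.8.
AQI = 151 + 49/209.4·203.8 ≈ 198.69 ⇒ 199.
Tehran: 257.2 ∈ [242.5, 371.4] ↔ index [101, 150].
101 + (257.2−242.5)·(150−101)/(371.4−242.5) = 101 + 14.7·49/128.9 ≈ 106.59, so AQI = 107.
Kathmandu: 289.2 lies in 242.5–371.4, so I_lo=101, I_hi=150, C_lo=242.5, C_hi=371.4.
(150−101)/(371.4−242.5) × (289.2−242.5) + 101 = 49/128.9 × 46.7 + 101 ≈ 118.75 → 119.
Denver: row 242.5–371.4 (AQI 101–150). (150−101)·(332.3−242.5)/(371.4−242.5) + 101 = 49·89.8/128.9 + 101 ≈ 135.14 → 135.
Dhaka: 601.3 lies in 581.0–642.8, so I_lo=201, I_hi=300, C_lo=581.0, C_hi=642.8.
(300−201)/(642.8−581.0) × (601.3−581.0) + 201 = 99/61.8 × 20.3 + 201 ≈ 233.52 → 234.
AQIs: Houston=199, Tehran=107, Kathmandu=119, Denver=135, Dhaka=234. Sum = 199 + 107 + 119 + 135 + 234 = 794.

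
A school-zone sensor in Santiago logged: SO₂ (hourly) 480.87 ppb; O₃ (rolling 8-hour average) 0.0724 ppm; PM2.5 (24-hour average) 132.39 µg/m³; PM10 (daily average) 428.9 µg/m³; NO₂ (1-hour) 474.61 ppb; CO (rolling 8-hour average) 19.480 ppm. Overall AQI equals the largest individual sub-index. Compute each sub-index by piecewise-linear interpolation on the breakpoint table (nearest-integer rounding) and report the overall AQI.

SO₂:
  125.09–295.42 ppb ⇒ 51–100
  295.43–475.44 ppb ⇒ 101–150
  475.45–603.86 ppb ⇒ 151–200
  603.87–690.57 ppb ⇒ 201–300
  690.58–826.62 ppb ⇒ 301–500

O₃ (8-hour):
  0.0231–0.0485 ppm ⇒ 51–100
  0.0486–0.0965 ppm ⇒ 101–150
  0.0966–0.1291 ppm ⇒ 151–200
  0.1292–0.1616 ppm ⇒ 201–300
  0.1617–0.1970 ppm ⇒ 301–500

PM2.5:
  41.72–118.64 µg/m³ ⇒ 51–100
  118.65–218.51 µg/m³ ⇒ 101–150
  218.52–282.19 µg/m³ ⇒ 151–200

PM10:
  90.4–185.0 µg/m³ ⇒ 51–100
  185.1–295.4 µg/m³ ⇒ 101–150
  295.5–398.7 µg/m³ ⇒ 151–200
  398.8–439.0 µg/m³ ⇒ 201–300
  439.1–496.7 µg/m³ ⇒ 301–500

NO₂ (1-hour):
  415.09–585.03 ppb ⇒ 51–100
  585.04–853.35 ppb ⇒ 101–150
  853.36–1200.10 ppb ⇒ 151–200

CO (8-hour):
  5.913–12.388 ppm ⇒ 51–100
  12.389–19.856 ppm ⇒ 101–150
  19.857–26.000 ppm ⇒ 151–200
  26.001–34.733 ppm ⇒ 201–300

275

SO₂: 480.87 lies in 475.45–603.86, so I_lo=151, I_hi=200, C_lo=475.45, C_hi=603.86.
(200−151)/(603.86−475.45) × (480.87−475.45) + 151 = 49/128.41 × 5.42 + 151 ≈ 153.07 → 153.
O₃: 0.0724 lies in 0.0486–0.0965, so I_lo=101, I_hi=150, C_lo=0.0486, C_hi=0.0965.
(150−101)/(0.0965−0.0486) × (0.0724−0.0486) + 101 = 49/0.0479 × 0.0238 + 101 ≈ 125.35 → 125.
PM2.5: row 118.65–218.51 (AQI 101–150). (150−101)·(132.39−118.65)/(218.51−118.65) + 101 = 49·13.74/99.86 + 101 ≈ 107.74 → 108.
PM10: 428.9 ∈ [398.8, 439.0] ↔ index [201, 300].
201 + (428.9−398.8)·(300−201)/(439.0−398.8) = 201 + 30.1·99/40.2 ≈ 275.13, so AQI = 275.
NO₂: row 415.09–585.03 (AQI 51–100). (100−51)·(474.61−415.09)/(585.03−415.09) + 51 = 49·59.52/169.94 + 51 ≈ 68.16 → 68.
CO: row 12.389–19.856 (AQI 101–150). (150−101)·(19.480−12.389)/(19.856−12.389) + 101 = 49·7.091/7.467 + 101 ≈ 147.53 → 148.
Sub-indices: SO₂→153, O₃→125, PM2.5→108, PM10→275, NO₂→68, CO→148. Overall AQI = max = 275; dominant pollutant is PM10.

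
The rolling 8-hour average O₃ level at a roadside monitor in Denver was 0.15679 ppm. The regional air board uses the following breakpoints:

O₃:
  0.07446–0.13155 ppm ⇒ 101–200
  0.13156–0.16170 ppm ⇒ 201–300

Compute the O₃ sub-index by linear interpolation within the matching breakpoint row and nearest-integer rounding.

284

O₃ 0.15679: bracket 0.13156–0.16170 → index 201–300; slope 99/0.03014, offset 0.02523.
AQI = 201 + 99/0.03014·0.02523 ≈ 283.87 ⇒ 284.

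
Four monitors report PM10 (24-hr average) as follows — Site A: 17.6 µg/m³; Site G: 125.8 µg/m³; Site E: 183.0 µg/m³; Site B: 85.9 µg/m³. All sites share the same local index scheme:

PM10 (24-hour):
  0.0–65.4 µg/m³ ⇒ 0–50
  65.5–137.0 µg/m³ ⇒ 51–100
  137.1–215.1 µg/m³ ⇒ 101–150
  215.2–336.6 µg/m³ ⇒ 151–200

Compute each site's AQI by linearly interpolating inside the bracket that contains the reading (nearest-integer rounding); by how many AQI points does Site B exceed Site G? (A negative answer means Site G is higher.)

-27

Site A: row 0.0–65.4 (AQI 0–50). (50−0)·(17.6−0.0)/(65.4−0.0) + 0 = 50·17.6/65.4 + 0 ≈ 13.46 → 13.
Site G: 125.8 lies in 65.5–137.0, so I_lo=51, I_hi=100, C_lo=65.5, C_hi=137.0.
(100−51)/(137.0−65.5) × (125.8−65.5) + 51 = 49/71.5 × 60.3 + 51 ≈ 92.32 → 92.
Site E: 183.0 lies in 137.1–215.1, so I_lo=101, I_hi=150, C_lo=137.1, C_hi=215.1.
(150−101)/(215.1−137.1) × (183.0−137.1) + 101 = 49/78.0 × 45.9 + 101 ≈ 129.83 → 130.
Site B 85.9: bracket 65.5–137.0 → index 51–100; slope 49/71.5, offset 20.4.
AQI = 51 + 49/71.5·20.4 ≈ 64.98 ⇒ 65.
AQIs: Site A=13, Site G=92, Site E=130, Site B=65. Site B (65) − Site G (92) = -27.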